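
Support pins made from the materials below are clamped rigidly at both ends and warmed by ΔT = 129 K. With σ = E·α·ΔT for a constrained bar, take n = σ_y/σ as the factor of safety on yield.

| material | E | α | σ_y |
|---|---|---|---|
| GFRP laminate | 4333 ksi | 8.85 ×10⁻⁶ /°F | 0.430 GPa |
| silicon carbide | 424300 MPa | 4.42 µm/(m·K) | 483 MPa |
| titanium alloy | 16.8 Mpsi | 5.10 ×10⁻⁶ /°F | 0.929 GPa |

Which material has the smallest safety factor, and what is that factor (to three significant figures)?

silicon carbide, n = 2.00

With everything in SI (GPa, ×10⁻⁶/K, MPa):
  GFRP laminate: E = 29.87, α = 15.9, σ_y = 430.0 → σ = 61.4 MPa, n = 7.00
  silicon carbide: E = 424.3, α = 4.42, σ_y = 483.0 → σ = 242 MPa, n = 2.00
  titanium alloy: E = 115.8, α = 9.18, σ_y = 929.0 → σ = 137 MPa, n = 6.77
Smallest n: silicon carbide with n = 2.00.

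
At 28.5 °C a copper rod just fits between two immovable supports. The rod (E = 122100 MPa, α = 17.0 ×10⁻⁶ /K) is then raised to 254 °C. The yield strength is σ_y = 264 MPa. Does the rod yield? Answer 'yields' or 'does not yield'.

E = 122100 MPa = 122.1 GPa.
ΔT = 225.5 K. Constrained thermal stress σ = E·α·ΔT = 122.1×10³ MPa × 17.0×10⁻⁶ × 225.5 = 468 MPa (compressive).
Compare to σ_y = 264 MPa: σ ≥ σ_y, so it yields.

yields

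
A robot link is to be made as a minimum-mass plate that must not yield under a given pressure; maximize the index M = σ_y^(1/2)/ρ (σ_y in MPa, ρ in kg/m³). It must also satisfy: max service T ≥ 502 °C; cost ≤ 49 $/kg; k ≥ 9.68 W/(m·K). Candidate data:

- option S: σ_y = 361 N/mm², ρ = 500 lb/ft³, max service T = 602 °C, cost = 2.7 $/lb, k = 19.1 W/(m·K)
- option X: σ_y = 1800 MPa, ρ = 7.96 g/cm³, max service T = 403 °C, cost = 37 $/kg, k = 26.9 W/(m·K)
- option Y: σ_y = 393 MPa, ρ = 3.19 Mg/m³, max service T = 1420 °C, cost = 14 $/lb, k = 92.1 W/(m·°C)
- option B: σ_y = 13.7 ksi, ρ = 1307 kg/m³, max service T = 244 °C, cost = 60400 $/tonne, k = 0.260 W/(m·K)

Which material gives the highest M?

option Y

Screen on constraints: max service T ≥ 502 °C; cost ≤ 49 $/kg; k ≥ 9.68 W/(m·K). Survivors: option S, option Y.
Convert each candidate to consistent units, then evaluate M:
  option S: σ_y = 361.0 MPa, ρ = 8009 kg/m³
  option Y: σ_y = 393.0 MPa, ρ = 3190 kg/m³
  option Y: M = 6.21×10⁻³
  option S: M = 2.37×10⁻³
Option Y ranks first.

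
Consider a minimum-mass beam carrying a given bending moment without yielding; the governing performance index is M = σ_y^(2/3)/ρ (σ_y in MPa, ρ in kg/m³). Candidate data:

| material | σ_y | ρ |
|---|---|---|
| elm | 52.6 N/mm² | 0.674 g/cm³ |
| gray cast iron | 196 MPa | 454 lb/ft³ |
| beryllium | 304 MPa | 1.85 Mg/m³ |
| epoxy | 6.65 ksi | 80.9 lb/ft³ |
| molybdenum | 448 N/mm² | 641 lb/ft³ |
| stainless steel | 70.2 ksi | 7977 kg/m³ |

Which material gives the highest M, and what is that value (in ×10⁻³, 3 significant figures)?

Normalizing units and computing the index:
  elm: σ_y = 52.60 MPa, ρ = 674.0 kg/m³
  gray cast iron: σ_y = 196.0 MPa, ρ = 7272 kg/m³
  beryllium: σ_y = 304.0 MPa, ρ = 1850 kg/m³
  epoxy: σ_y = 45.85 MPa, ρ = 1296 kg/m³
  molybdenum: σ_y = 448.0 MPa, ρ = 10270 kg/m³
  stainless steel: σ_y = 484.0 MPa, ρ = 7977 kg/m³
  beryllium: M = 24.4×10⁻³
  elm: M = 20.8×10⁻³
  epoxy: M = 9.89×10⁻³
  stainless steel: M = 7.73×10⁻³
  molybdenum: M = 5.70×10⁻³
  gray cast iron: M = 4.64×10⁻³
Beryllium ranks first.

beryllium, M = 24.4×10⁻³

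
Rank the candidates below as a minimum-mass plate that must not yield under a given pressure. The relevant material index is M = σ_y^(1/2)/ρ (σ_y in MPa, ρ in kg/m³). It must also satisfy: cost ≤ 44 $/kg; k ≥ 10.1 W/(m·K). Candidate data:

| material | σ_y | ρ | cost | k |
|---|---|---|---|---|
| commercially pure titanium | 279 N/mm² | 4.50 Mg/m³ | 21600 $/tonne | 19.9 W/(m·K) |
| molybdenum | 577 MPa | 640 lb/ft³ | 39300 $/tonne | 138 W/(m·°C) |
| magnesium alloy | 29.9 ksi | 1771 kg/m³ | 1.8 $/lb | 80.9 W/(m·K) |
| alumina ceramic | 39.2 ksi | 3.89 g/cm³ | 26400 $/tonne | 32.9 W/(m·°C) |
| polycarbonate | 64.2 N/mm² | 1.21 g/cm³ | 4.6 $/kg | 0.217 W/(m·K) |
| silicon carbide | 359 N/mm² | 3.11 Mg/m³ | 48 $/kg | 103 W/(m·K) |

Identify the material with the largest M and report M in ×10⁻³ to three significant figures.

Screen on constraints: cost ≤ 44 $/kg; k ≥ 10.1 W/(m·K). Survivors: commercially pure titanium, molybdenum, magnesium alloy, alumina ceramic.
Normalizing units and computing the index:
  commercially pure titanium: σ_y = 279.0 MPa, ρ = 4500 kg/m³
  molybdenum: σ_y = 577.0 MPa, ρ = 10250 kg/m³
  magnesium alloy: σ_y = 206.2 MPa, ρ = 1771 kg/m³
  alumina ceramic: σ_y = 270.3 MPa, ρ = 3890 kg/m³
  magnesium alloy: M = 8.11×10⁻³
  alumina ceramic: M = 4.23×10⁻³
  commercially pure titanium: M = 3.71×10⁻³
  molybdenum: M = 2.34×10⁻³
Highest index: magnesium alloy.

magnesium alloy, M = 8.11×10⁻³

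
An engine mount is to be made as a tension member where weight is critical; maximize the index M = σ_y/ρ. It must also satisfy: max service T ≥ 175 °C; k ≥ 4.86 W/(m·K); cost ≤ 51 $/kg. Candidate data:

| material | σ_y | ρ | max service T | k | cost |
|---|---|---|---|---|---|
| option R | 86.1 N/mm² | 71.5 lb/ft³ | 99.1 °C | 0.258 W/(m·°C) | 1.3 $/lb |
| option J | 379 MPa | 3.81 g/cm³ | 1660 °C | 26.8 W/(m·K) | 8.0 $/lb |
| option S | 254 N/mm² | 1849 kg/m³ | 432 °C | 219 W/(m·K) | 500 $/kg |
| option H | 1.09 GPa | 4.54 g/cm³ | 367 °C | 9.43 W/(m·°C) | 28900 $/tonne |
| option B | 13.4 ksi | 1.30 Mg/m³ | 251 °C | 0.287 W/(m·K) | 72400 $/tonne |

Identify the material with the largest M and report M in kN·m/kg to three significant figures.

option H, M = 240 kN·m/kg

Screen on constraints: max service T ≥ 175 °C; k ≥ 4.86 W/(m·K); cost ≤ 51 $/kg. Survivors: option J, option H.
In SI units:
  option J: σ_y = 379.0 MPa, ρ = 3810 kg/m³
  option H: σ_y = 1090 MPa, ρ = 4540 kg/m³
  option H: M = 240 kN·m/kg
  option J: M = 99.5 kN·m/kg
Highest index: option H.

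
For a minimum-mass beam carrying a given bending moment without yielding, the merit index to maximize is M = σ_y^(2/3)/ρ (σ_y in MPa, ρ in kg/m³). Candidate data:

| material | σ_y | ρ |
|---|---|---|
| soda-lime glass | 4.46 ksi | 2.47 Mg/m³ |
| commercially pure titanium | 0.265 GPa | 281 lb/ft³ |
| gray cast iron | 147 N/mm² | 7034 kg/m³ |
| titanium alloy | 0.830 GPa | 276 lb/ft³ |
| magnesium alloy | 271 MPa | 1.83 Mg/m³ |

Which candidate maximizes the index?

After converting to SI:
  soda-lime glass: σ_y = 30.75 MPa, ρ = 2470 kg/m³
  commercially pure titanium: σ_y = 265.0 MPa, ρ = 4501 kg/m³
  gray cast iron: σ_y = 147.0 MPa, ρ = 7034 kg/m³
  titanium alloy: σ_y = 830.0 MPa, ρ = 4421 kg/m³
  magnesium alloy: σ_y = 271.0 MPa, ρ = 1830 kg/m³
  magnesium alloy: M = 22.9×10⁻³
  titanium alloy: M = 20.0×10⁻³
  commercially pure titanium: M = 9.17×10⁻³
  soda-lime glass: M = 3.97×10⁻³
  gray cast iron: M = 3.96×10⁻³
Magnesium alloy ranks first.

magnesium alloy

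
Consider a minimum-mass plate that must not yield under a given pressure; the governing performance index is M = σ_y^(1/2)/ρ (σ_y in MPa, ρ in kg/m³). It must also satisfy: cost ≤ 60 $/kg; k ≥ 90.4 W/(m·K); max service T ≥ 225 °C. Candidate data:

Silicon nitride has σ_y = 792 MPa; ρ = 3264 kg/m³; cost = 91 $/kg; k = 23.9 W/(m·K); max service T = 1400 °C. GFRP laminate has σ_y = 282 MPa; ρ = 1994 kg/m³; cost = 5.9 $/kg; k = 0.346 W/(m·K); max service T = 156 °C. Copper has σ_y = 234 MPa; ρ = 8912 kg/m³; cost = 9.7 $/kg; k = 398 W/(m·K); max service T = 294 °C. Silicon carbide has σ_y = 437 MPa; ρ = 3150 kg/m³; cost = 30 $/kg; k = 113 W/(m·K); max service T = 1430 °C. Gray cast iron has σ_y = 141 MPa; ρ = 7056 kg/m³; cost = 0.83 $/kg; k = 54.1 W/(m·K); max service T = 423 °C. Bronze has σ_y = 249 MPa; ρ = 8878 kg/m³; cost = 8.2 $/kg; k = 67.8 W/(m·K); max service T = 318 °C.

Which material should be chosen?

silicon carbide

Screen on constraints: cost ≤ 60 $/kg; k ≥ 90.4 W/(m·K); max service T ≥ 225 °C. Survivors: copper, silicon carbide.
Per-candidate index values:
  silicon carbide: M = 6.64×10⁻³
  copper: M = 1.72×10⁻³
Silicon carbide ranks first.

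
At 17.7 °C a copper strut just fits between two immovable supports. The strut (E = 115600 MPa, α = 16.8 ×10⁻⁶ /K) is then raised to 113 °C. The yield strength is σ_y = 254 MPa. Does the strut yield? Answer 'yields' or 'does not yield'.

does not yield

E = 115600 MPa = 115.6 GPa.
ΔT = 95.30 K. Constrained thermal stress σ = E·α·ΔT = 115.6×10³ MPa × 16.8×10⁻⁶ × 95.30 = 185 MPa (compressive).
Compare to σ_y = 254 MPa: σ < σ_y, so it does not yield.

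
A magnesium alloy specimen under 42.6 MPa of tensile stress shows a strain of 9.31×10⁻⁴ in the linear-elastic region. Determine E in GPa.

E = σ/ε = 42.6 MPa / 9.31×10⁻⁴ = 45760 MPa = 45.8 GPa.

45.8 GPa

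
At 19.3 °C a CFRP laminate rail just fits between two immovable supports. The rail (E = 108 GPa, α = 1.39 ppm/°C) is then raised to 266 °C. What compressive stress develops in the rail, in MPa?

37.0 MPa

ΔT = 246.7 K. Constrained thermal stress σ = E·α·ΔT = 108.0×10³ MPa × 1.39×10⁻⁶ × 246.7 = 37.0 MPa (compressive).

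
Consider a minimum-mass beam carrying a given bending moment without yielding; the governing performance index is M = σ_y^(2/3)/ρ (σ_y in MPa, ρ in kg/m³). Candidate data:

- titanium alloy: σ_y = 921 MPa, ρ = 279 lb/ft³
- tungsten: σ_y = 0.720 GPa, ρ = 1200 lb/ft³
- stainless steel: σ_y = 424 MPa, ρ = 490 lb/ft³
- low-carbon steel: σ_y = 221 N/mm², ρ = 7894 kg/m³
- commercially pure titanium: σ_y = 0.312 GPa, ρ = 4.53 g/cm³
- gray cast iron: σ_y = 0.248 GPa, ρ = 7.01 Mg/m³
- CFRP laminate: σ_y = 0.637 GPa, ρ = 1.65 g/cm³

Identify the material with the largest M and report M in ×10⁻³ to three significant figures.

After converting to SI:
  titanium alloy: σ_y = 921.0 MPa, ρ = 4469 kg/m³
  tungsten: σ_y = 720.0 MPa, ρ = 19220 kg/m³
  stainless steel: σ_y = 424.0 MPa, ρ = 7849 kg/m³
  low-carbon steel: σ_y = 221.0 MPa, ρ = 7894 kg/m³
  commercially pure titanium: σ_y = 312.0 MPa, ρ = 4530 kg/m³
  gray cast iron: σ_y = 248.0 MPa, ρ = 7010 kg/m³
  CFRP laminate: σ_y = 637.0 MPa, ρ = 1650 kg/m³
  CFRP laminate: M = 44.9×10⁻³
  titanium alloy: M = 21.2×10⁻³
  commercially pure titanium: M = 10.2×10⁻³
  stainless steel: M = 7.19×10⁻³
  gray cast iron: M = 5.63×10⁻³
  low-carbon steel: M = 4.63×10⁻³
  tungsten: M = 4.18×10⁻³
CFRP laminate has the largest M.

CFRP laminate, M = 44.9×10⁻³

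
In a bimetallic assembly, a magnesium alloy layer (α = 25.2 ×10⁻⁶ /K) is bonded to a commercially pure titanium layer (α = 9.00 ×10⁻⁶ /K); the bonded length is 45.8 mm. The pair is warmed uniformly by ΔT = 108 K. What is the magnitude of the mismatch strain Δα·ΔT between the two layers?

Δα = |25.2 − 9.00|×10⁻⁶/K = 16.2×10⁻⁶/K.
Mismatch strain = Δα·ΔT = 16.2×10⁻⁶ × 108.0 = 1.75×10⁻³.

1.75×10⁻³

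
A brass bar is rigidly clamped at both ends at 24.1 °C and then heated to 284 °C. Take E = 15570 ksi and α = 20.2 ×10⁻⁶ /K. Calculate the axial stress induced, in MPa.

E = 15570 ksi = 107.4 GPa.
ΔT = 259.9 K. Constrained thermal stress σ = E·α·ΔT = 107.4×10³ MPa × 20.2×10⁻⁶ × 259.9 = 564 MPa (compressive).

564 MPa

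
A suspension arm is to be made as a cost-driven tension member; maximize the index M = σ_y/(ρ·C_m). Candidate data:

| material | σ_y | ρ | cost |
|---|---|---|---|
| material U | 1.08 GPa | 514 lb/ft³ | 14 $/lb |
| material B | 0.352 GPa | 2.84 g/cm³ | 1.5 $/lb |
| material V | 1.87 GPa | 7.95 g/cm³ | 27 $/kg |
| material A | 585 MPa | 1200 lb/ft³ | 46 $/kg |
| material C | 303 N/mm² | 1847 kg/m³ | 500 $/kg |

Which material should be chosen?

Putting every candidate on a common basis:
  material U: σ_y = 1080 MPa, ρ = 8233 kg/m³, cost = 30.86 $/kg
  material B: σ_y = 352.0 MPa, ρ = 2840 kg/m³, cost = 3.307 $/kg
  material V: σ_y = 1870 MPa, ρ = 7950 kg/m³, cost = 27.00 $/kg
  material A: σ_y = 585.0 MPa, ρ = 19220 kg/m³, cost = 46.00 $/kg
  material C: σ_y = 303.0 MPa, ρ = 1847 kg/m³, cost = 500.0 $/kg
  material B: M = 37.5 kN·m per $
  material V: M = 8.71 kN·m per $
  material U: M = 4.25 kN·m per $
  material A: M = 0.662 kN·m per $
  material C: M = 0.328 kN·m per $
Material B has the largest M.

material B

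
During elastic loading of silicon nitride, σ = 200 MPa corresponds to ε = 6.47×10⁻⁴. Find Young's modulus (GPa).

E = σ/ε = 200 MPa / 6.47×10⁻⁴ = 309100 MPa = 309 GPa.

309 GPa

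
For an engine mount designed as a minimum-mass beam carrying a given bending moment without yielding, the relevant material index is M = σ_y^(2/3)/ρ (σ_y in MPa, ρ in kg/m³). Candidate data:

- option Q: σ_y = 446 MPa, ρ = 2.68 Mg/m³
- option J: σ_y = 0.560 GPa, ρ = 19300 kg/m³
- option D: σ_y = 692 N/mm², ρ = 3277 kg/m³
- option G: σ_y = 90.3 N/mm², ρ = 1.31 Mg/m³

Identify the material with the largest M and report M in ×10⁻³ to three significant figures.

option D, M = 23.9×10⁻³

After converting to SI:
  option Q: σ_y = 446.0 MPa, ρ = 2680 kg/m³
  option J: σ_y = 560.0 MPa, ρ = 19300 kg/m³
  option D: σ_y = 692.0 MPa, ρ = 3277 kg/m³
  option G: σ_y = 90.30 MPa, ρ = 1310 kg/m³
  option D: M = 23.9×10⁻³
  option Q: M = 21.8×10⁻³
  option G: M = 15.4×10⁻³
  option J: M = 3.52×10⁻³
Highest index: option D.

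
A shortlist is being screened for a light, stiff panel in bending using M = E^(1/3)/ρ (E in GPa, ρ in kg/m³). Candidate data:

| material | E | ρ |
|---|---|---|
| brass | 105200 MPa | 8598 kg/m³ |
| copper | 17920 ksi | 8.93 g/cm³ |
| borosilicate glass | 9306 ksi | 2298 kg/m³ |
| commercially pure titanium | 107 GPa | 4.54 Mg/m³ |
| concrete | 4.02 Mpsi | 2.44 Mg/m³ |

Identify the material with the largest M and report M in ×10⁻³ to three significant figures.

borosilicate glass, M = 1.74×10⁻³

Convert each candidate to consistent units, then evaluate M:
  brass: E = 105.2 GPa, ρ = 8598 kg/m³
  copper: E = 123.6 GPa, ρ = 8930 kg/m³
  borosilicate glass: E = 64.16 GPa, ρ = 2298 kg/m³
  commercially pure titanium: E = 107.0 GPa, ρ = 4540 kg/m³
  concrete: E = 27.72 GPa, ρ = 2440 kg/m³
  borosilicate glass: M = 1.74×10⁻³
  concrete: M = 1.24×10⁻³
  commercially pure titanium: M = 1.05×10⁻³
  copper: M = 0.558×10⁻³
  brass: M = 0.549×10⁻³
Highest index: borosilicate glass.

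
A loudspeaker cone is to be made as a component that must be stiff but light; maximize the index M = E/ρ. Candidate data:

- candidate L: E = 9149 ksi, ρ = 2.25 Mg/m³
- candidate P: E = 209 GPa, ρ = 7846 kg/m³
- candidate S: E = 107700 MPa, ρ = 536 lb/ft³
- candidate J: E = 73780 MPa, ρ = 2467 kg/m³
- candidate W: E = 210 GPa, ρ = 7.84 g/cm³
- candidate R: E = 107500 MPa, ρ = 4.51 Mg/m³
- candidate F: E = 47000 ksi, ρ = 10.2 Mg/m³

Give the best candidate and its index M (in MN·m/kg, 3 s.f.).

Putting every candidate on a common basis:
  candidate L: E = 63.08 GPa, ρ = 2250 kg/m³
  candidate P: E = 209.0 GPa, ρ = 7846 kg/m³
  candidate S: E = 107.7 GPa, ρ = 8586 kg/m³
  candidate J: E = 73.78 GPa, ρ = 2467 kg/m³
  candidate W: E = 210.0 GPa, ρ = 7840 kg/m³
  candidate R: E = 107.5 GPa, ρ = 4510 kg/m³
  candidate F: E = 324.1 GPa, ρ = 10200 kg/m³
  candidate F: M = 31.8 MN·m/kg
  candidate J: M = 29.9 MN·m/kg
  candidate L: M = 28.0 MN·m/kg
  candidate W: M = 26.8 MN·m/kg
  candidate P: M = 26.6 MN·m/kg
  candidate R: M = 23.8 MN·m/kg
  candidate S: M = 12.5 MN·m/kg
Highest index: candidate F.

candidate F, M = 31.8 MN·m/kg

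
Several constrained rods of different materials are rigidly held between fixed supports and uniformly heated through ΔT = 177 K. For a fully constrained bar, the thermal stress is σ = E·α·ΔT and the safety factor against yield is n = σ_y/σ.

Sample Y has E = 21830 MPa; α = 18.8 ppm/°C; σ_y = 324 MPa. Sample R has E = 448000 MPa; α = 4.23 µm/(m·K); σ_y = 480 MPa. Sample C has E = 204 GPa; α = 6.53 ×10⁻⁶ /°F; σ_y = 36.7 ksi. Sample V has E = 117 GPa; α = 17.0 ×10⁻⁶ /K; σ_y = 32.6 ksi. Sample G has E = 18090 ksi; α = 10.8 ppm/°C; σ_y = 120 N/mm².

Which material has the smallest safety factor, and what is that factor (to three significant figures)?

Converting E to GPa, α to ×10⁻⁶/K, σ_y to MPa, then σ and n for each:
  sample Y: E = 21.83, α = 18.8, σ_y = 324.0 → σ = 72.6 MPa, n = 4.46
  sample R: E = 448.0, α = 4.23, σ_y = 480.0 → σ = 335 MPa, n = 1.43
  sample C: E = 204.0, α = 11.8, σ_y = 253.0 → σ = 424 MPa, n = 0.596
  sample V: E = 117.0, α = 17.0, σ_y = 224.8 → σ = 352 MPa, n = 0.638
  sample G: E = 124.7, α = 10.8, σ_y = 120.0 → σ = 238 MPa, n = 0.503
Sample G has the lowest safety factor, n = 0.503.

sample G, n = 0.503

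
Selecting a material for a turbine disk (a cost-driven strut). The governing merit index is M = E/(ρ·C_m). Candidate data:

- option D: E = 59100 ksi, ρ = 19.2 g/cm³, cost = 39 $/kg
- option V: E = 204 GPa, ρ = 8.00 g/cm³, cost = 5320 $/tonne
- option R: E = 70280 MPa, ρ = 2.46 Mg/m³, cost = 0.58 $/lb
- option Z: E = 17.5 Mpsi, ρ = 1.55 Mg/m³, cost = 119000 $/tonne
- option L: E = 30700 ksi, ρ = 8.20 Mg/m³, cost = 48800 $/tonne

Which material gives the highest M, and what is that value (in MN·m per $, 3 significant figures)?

option R, M = 22.3 MN·m per $

After converting to SI:
  option D: E = 407.5 GPa, ρ = 19200 kg/m³, cost = 39.00 $/kg
  option V: E = 204.0 GPa, ρ = 8000 kg/m³, cost = 5.320 $/kg
  option R: E = 70.28 GPa, ρ = 2460 kg/m³, cost = 1.279 $/kg
  option Z: E = 120.7 GPa, ρ = 1550 kg/m³, cost = 119.0 $/kg
  option L: E = 211.7 GPa, ρ = 8200 kg/m³, cost = 48.80 $/kg
  option R: M = 22.3 MN·m per $
  option V: M = 4.79 MN·m per $
  option Z: M = 0.654 MN·m per $
  option D: M = 0.544 MN·m per $
  option L: M = 0.529 MN·m per $
Option R ranks first.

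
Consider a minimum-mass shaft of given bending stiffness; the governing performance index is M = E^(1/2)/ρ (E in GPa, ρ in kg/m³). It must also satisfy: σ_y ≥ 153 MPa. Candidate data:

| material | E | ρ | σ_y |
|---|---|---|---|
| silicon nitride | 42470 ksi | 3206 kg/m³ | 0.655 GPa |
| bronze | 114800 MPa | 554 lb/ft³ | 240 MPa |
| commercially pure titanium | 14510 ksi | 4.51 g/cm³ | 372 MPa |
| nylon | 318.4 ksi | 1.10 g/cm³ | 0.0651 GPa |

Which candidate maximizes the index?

silicon nitride

Screen on constraints: σ_y ≥ 153 MPa. Survivors: silicon nitride, bronze, commercially pure titanium.
In SI units:
  silicon nitride: E = 292.8 GPa, ρ = 3206 kg/m³
  bronze: E = 114.8 GPa, ρ = 8874 kg/m³
  commercially pure titanium: E = 100.0 GPa, ρ = 4510 kg/m³
  silicon nitride: M = 5.34×10⁻³
  commercially pure titanium: M = 2.22×10⁻³
  bronze: M = 1.21×10⁻³
The maximum is for silicon nitride.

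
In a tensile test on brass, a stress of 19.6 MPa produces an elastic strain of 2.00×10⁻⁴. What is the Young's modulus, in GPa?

E = σ/ε = 19.6 MPa / 2.00×10⁻⁴ = 98000 MPa = 98.0 GPa.

98.0 GPa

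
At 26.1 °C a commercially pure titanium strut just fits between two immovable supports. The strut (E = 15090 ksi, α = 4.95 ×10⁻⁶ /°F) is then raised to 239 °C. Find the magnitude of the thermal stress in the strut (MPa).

197 MPa

E = 15090 ksi = 104.0 GPa.
α = 4.95×10⁻⁶/°F × 9/5 = 8.91×10⁻⁶/K.
ΔT = 212.9 K. Constrained thermal stress σ = E·α·ΔT = 104.0×10³ MPa × 8.91×10⁻⁶ × 212.9 = 197 MPa (compressive).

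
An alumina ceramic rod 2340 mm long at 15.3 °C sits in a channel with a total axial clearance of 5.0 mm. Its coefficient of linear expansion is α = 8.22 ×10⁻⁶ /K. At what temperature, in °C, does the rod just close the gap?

275 °C

α·L₀·ΔT = 5.0 mm ⇒ ΔT = 5.0 / (8.22×10⁻⁶ × 2340.0) = 259.9 K.
T = 15.3 + 259.9 = 275.2 °C.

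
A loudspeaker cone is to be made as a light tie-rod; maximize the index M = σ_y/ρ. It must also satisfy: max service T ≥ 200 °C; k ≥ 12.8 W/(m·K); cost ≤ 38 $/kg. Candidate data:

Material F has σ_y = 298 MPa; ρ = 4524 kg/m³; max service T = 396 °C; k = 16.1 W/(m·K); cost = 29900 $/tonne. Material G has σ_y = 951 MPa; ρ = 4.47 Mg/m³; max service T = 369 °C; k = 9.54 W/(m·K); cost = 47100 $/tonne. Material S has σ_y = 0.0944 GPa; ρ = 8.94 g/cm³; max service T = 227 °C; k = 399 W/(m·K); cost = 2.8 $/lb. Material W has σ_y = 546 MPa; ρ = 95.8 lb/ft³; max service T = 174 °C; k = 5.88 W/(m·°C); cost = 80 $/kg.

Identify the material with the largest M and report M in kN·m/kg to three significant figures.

Screen on constraints: max service T ≥ 200 °C; k ≥ 12.8 W/(m·K); cost ≤ 38 $/kg. Survivors: material F, material S.
Normalizing units and computing the index:
  material F: σ_y = 298.0 MPa, ρ = 4524 kg/m³
  material S: σ_y = 94.40 MPa, ρ = 8940 kg/m³
  material F: M = 65.9 kN·m/kg
  material S: M = 10.6 kN·m/kg
Material F has the largest M.

material F, M = 65.9 kN·m/kg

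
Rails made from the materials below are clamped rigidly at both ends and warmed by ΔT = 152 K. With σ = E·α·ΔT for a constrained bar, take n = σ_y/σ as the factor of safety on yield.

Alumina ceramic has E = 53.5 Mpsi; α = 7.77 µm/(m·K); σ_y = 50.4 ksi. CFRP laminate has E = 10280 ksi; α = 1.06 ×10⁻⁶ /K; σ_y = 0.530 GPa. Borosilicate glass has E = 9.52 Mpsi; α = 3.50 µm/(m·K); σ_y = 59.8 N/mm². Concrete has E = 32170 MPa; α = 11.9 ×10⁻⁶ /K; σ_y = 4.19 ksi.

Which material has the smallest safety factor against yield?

concrete

Per material, after unit conversion:
  alumina ceramic: E = 368.9, α = 7.77, σ_y = 347.5 → σ = 436 MPa, n = 0.798
  CFRP laminate: E = 70.88, α = 1.06, σ_y = 530.0 → σ = 11.4 MPa, n = 46.4
  borosilicate glass: E = 65.64, α = 3.50, σ_y = 59.80 → σ = 34.9 MPa, n = 1.71
  concrete: E = 32.17, α = 11.9, σ_y = 28.89 → σ = 58.2 MPa, n = 0.496
Concrete has the lowest safety factor, n = 0.496.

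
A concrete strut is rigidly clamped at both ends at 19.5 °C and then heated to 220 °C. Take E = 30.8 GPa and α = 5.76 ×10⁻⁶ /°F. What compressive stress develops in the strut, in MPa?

64.0 MPa

α = 5.76×10⁻⁶/°F × 9/5 = 10.4×10⁻⁶/K.
ΔT = 200.5 K. Constrained thermal stress σ = E·α·ΔT = 30.80×10³ MPa × 10.4×10⁻⁶ × 200.5 = 64.0 MPa (compressive).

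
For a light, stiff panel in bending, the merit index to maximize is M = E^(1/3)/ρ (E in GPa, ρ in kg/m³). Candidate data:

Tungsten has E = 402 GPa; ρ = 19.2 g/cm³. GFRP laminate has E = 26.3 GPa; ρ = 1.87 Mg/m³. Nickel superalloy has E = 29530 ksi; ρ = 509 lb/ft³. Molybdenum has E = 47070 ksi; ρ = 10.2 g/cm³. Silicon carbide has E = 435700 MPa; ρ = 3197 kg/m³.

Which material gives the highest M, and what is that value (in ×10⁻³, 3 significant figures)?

silicon carbide, M = 2.37×10⁻³

Normalizing units and computing the index:
  tungsten: E = 402.0 GPa, ρ = 19200 kg/m³
  GFRP laminate: E = 26.30 GPa, ρ = 1870 kg/m³
  nickel superalloy: E = 203.6 GPa, ρ = 8153 kg/m³
  molybdenum: E = 324.5 GPa, ρ = 10200 kg/m³
  silicon carbide: E = 435.7 GPa, ρ = 3197 kg/m³
  silicon carbide: M = 2.37×10⁻³
  GFRP laminate: M = 1.59×10⁻³
  nickel superalloy: M = 0.722×10⁻³
  molybdenum: M = 0.674×10⁻³
  tungsten: M = 0.384×10⁻³
Silicon carbide has the largest M.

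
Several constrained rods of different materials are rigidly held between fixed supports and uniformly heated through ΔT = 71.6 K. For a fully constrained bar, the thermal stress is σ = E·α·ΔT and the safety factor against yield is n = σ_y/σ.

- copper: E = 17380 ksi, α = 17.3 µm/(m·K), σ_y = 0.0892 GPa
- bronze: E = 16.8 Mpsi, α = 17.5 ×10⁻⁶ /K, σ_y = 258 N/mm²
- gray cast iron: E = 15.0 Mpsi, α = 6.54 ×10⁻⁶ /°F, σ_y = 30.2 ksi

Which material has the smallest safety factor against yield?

In consistent units (E in GPa, α in ×10⁻⁶/K, σ_y in MPa):
  copper: E = 119.8, α = 17.3, σ_y = 89.20 → σ = 148 MPa, n = 0.601
  bronze: E = 115.8, α = 17.5, σ_y = 258.0 → σ = 145 MPa, n = 1.78
  gray cast iron: E = 103.4, α = 11.8, σ_y = 208.2 → σ = 87.2 MPa, n = 2.39
Copper has the lowest safety factor, n = 0.601.

copper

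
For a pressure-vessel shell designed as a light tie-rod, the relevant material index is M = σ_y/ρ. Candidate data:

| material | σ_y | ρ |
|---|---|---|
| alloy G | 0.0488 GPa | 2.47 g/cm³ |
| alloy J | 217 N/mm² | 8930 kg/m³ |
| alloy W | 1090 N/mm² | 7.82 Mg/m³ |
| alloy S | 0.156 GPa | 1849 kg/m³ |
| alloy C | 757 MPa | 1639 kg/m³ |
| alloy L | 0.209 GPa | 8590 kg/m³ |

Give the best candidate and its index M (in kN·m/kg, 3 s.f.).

alloy C, M = 462 kN·m/kg

Convert each candidate to consistent units, then evaluate M:
  alloy G: σ_y = 48.80 MPa, ρ = 2470 kg/m³
  alloy J: σ_y = 217.0 MPa, ρ = 8930 kg/m³
  alloy W: σ_y = 1090 MPa, ρ = 7820 kg/m³
  alloy S: σ_y = 156.0 MPa, ρ = 1849 kg/m³
  alloy C: σ_y = 757.0 MPa, ρ = 1639 kg/m³
  alloy L: σ_y = 209.0 MPa, ρ = 8590 kg/m³
  alloy C: M = 462 kN·m/kg
  alloy W: M = 139 kN·m/kg
  alloy S: M = 84.4 kN·m/kg
  alloy L: M = 24.3 kN·m/kg
  alloy J: M = 24.3 kN·m/kg
  alloy G: M = 19.8 kN·m/kg
Alloy C ranks first.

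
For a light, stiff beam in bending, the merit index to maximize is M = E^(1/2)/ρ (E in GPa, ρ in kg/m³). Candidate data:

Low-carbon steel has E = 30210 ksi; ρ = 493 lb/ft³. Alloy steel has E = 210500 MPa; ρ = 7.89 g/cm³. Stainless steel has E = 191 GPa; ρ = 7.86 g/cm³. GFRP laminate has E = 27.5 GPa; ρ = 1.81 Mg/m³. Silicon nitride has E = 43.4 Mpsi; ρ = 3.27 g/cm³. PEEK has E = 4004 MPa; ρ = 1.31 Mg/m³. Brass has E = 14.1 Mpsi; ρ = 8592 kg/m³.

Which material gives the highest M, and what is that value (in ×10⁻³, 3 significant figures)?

Putting every candidate on a common basis:
  low-carbon steel: E = 208.3 GPa, ρ = 7897 kg/m³
  alloy steel: E = 210.5 GPa, ρ = 7890 kg/m³
  stainless steel: E = 191.0 GPa, ρ = 7860 kg/m³
  GFRP laminate: E = 27.50 GPa, ρ = 1810 kg/m³
  silicon nitride: E = 299.2 GPa, ρ = 3270 kg/m³
  PEEK: E = 4.004 GPa, ρ = 1310 kg/m³
  brass: E = 97.22 GPa, ρ = 8592 kg/m³
  silicon nitride: M = 5.29×10⁻³
  GFRP laminate: M = 2.90×10⁻³
  alloy steel: M = 1.84×10⁻³
  low-carbon steel: M = 1.83×10⁻³
  stainless steel: M = 1.76×10⁻³
  PEEK: M = 1.53×10⁻³
  brass: M = 1.15×10⁻³
Silicon nitride ranks first.

silicon nitride, M = 5.29×10⁻³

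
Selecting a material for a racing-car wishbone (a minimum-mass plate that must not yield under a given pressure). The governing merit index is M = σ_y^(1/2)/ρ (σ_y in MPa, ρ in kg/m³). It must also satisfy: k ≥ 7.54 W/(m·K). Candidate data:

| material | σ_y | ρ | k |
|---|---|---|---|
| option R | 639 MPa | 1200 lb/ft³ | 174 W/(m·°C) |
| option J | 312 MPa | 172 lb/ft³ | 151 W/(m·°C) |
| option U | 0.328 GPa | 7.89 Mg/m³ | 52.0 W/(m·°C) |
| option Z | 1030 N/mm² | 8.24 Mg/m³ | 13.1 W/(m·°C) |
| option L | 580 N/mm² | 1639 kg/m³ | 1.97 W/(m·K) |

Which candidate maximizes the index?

Screen on constraints: k ≥ 7.54 W/(m·K). Survivors: option R, option J, option U, option Z.
Convert each candidate to consistent units, then evaluate M:
  option R: σ_y = 639.0 MPa, ρ = 19220 kg/m³
  option J: σ_y = 312.0 MPa, ρ = 2755 kg/m³
  option U: σ_y = 328.0 MPa, ρ = 7890 kg/m³
  option Z: σ_y = 1030 MPa, ρ = 8240 kg/m³
  option J: M = 6.41×10⁻³
  option Z: M = 3.89×10⁻³
  option U: M = 2.30×10⁻³
  option R: M = 1.32×10⁻³
Option J has the largest M.

option J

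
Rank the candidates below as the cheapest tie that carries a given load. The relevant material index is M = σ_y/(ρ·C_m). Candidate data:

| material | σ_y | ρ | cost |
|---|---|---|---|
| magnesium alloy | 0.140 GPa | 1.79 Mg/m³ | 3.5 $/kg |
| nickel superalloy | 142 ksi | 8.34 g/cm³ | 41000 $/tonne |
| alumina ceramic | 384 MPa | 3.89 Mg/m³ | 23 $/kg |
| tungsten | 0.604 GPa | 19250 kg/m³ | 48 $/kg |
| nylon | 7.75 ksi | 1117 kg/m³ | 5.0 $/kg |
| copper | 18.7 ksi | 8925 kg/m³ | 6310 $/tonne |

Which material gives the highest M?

magnesium alloy

Normalizing units and computing the index:
  magnesium alloy: σ_y = 140.0 MPa, ρ = 1790 kg/m³, cost = 3.500 $/kg
  nickel superalloy: σ_y = 979.1 MPa, ρ = 8340 kg/m³, cost = 41.00 $/kg
  alumina ceramic: σ_y = 384.0 MPa, ρ = 3890 kg/m³, cost = 23.00 $/kg
  tungsten: σ_y = 604.0 MPa, ρ = 19250 kg/m³, cost = 48.00 $/kg
  nylon: σ_y = 53.43 MPa, ρ = 1117 kg/m³, cost = 5.000 $/kg
  copper: σ_y = 128.9 MPa, ρ = 8925 kg/m³, cost = 6.310 $/kg
  magnesium alloy: M = 22.3 kN·m per $
  nylon: M = 9.57 kN·m per $
  alumina ceramic: M = 4.29 kN·m per $
  nickel superalloy: M = 2.86 kN·m per $
  copper: M = 2.29 kN·m per $
  tungsten: M = 0.654 kN·m per $
Magnesium alloy has the largest M.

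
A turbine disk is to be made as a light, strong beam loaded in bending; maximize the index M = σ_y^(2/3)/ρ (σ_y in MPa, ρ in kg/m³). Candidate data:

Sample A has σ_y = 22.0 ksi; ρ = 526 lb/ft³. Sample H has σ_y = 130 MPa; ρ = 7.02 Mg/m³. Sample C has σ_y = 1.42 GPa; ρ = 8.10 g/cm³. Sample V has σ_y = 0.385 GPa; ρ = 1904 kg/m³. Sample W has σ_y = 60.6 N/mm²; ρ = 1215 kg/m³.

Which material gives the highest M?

sample V

After converting to SI:
  sample A: σ_y = 151.7 MPa, ρ = 8426 kg/m³
  sample H: σ_y = 130.0 MPa, ρ = 7020 kg/m³
  sample C: σ_y = 1420 MPa, ρ = 8100 kg/m³
  sample V: σ_y = 385.0 MPa, ρ = 1904 kg/m³
  sample W: σ_y = 60.60 MPa, ρ = 1215 kg/m³
  sample V: M = 27.8×10⁻³
  sample C: M = 15.6×10⁻³
  sample W: M = 12.7×10⁻³
  sample H: M = 3.66×10⁻³
  sample A: M = 3.38×10⁻³
The maximum is for sample V.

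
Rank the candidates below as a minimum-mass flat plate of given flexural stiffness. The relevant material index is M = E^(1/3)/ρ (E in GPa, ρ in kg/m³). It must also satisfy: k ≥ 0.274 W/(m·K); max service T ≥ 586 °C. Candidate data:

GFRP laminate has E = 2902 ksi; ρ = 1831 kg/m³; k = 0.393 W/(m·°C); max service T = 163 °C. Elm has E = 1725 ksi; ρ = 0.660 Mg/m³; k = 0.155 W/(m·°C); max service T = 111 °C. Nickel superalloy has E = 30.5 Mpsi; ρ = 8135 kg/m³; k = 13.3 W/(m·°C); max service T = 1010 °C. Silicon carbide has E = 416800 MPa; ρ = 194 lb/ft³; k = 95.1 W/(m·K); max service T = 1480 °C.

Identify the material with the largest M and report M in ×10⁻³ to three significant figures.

Screen on constraints: k ≥ 0.274 W/(m·K); max service T ≥ 586 °C. Survivors: nickel superalloy, silicon carbide.
Normalizing units and computing the index:
  nickel superalloy: E = 210.3 GPa, ρ = 8135 kg/m³
  silicon carbide: E = 416.8 GPa, ρ = 3108 kg/m³
  silicon carbide: M = 2.40×10⁻³
  nickel superalloy: M = 0.731×10⁻³
Highest index: silicon carbide.

silicon carbide, M = 2.40×10⁻³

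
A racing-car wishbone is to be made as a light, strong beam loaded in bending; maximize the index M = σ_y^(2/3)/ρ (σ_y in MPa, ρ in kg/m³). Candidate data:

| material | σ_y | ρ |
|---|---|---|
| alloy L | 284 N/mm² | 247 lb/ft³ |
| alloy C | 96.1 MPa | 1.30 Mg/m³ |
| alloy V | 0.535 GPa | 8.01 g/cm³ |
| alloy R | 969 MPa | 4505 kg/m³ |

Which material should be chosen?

Putting every candidate on a common basis:
  alloy L: σ_y = 284.0 MPa, ρ = 3957 kg/m³
  alloy C: σ_y = 96.10 MPa, ρ = 1300 kg/m³
  alloy V: σ_y = 535.0 MPa, ρ = 8010 kg/m³
  alloy R: σ_y = 969.0 MPa, ρ = 4505 kg/m³
  alloy R: M = 21.7×10⁻³
  alloy C: M = 16.1×10⁻³
  alloy L: M = 10.9×10⁻³
  alloy V: M = 8.23×10⁻³
Alloy R has the largest M.

alloy R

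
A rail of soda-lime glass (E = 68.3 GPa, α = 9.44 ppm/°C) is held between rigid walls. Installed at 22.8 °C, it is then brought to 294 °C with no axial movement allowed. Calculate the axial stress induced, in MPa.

175 MPa

ΔT = 271.2 K. Constrained thermal stress σ = E·α·ΔT = 68.30×10³ MPa × 9.44×10⁻⁶ × 271.2 = 175 MPa (compressive).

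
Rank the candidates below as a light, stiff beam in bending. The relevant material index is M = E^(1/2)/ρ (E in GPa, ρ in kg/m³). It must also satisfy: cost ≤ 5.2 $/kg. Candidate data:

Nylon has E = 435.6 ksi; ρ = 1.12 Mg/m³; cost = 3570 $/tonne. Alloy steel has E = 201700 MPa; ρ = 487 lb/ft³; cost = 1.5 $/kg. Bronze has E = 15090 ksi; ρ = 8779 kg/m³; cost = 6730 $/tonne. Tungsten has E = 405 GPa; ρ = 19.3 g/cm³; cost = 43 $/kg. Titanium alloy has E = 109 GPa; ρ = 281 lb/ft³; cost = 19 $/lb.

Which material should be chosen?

alloy steel

Screen on constraints: cost ≤ 5.2 $/kg. Survivors: nylon, alloy steel.
After converting to SI:
  nylon: E = 3.003 GPa, ρ = 1120 kg/m³
  alloy steel: E = 201.7 GPa, ρ = 7801 kg/m³
  alloy steel: M = 1.82×10⁻³
  nylon: M = 1.55×10⁻³
Alloy steel has the largest M.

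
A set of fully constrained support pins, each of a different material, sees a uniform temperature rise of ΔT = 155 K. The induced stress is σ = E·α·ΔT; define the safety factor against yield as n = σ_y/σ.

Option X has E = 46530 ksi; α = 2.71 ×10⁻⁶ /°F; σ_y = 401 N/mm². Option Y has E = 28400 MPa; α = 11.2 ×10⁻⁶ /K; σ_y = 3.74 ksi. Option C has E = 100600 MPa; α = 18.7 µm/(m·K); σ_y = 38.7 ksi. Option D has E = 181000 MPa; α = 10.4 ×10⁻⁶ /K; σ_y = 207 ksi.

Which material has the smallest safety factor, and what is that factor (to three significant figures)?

option Y, n = 0.523

Converting E to GPa, α to ×10⁻⁶/K, σ_y to MPa, then σ and n for each:
  option X: E = 320.8, α = 4.88, σ_y = 401.0 → σ = 243 MPa, n = 1.65
  option Y: E = 28.40, α = 11.2, σ_y = 25.79 → σ = 49.3 MPa, n = 0.523
  option C: E = 100.6, α = 18.7, σ_y = 266.8 → σ = 292 MPa, n = 0.915
  option D: E = 181.0, α = 10.4, σ_y = 1427 → σ = 292 MPa, n = 4.89
The minimum is option Y at n = 0.523.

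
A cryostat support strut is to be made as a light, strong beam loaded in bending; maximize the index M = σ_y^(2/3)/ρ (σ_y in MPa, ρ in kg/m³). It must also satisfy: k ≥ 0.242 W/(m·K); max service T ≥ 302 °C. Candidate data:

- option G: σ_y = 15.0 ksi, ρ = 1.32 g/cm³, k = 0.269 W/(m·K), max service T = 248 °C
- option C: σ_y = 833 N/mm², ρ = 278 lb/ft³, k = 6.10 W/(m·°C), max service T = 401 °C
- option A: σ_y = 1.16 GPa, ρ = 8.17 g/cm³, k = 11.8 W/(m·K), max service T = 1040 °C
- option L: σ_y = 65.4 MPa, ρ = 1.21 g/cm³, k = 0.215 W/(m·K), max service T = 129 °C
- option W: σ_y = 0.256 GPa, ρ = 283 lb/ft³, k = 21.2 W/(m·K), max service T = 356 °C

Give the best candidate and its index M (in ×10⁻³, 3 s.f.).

Screen on constraints: k ≥ 0.242 W/(m·K); max service T ≥ 302 °C. Survivors: option C, option A, option W.
In SI units:
  option C: σ_y = 833.0 MPa, ρ = 4453 kg/m³
  option A: σ_y = 1160 MPa, ρ = 8170 kg/m³
  option W: σ_y = 256.0 MPa, ρ = 4533 kg/m³
  option C: M = 19.9×10⁻³
  option A: M = 13.5×10⁻³
  option W: M = 8.89×10⁻³
Option C ranks first.

option C, M = 19.9×10⁻³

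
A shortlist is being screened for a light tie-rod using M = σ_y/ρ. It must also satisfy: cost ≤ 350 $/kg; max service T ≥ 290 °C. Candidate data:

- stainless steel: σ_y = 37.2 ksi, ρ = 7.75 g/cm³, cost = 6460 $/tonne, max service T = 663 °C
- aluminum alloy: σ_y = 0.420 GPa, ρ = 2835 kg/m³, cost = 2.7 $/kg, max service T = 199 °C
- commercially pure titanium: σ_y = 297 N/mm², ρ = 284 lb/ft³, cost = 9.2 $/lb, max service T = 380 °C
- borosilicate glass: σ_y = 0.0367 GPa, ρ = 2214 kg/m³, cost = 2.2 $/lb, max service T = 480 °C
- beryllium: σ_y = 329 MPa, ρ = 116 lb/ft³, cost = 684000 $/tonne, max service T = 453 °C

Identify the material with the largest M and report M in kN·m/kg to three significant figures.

Screen on constraints: cost ≤ 350 $/kg; max service T ≥ 290 °C. Survivors: stainless steel, commercially pure titanium, borosilicate glass.
In SI units:
  stainless steel: σ_y = 256.5 MPa, ρ = 7750 kg/m³
  commercially pure titanium: σ_y = 297.0 MPa, ρ = 4549 kg/m³
  borosilicate glass: σ_y = 36.70 MPa, ρ = 2214 kg/m³
  commercially pure titanium: M = 65.3 kN·m/kg
  stainless steel: M = 33.1 kN·m/kg
  borosilicate glass: M = 16.6 kN·m/kg
The maximum is for commercially pure titanium.

commercially pure titanium, M = 65.3 kN·m/kg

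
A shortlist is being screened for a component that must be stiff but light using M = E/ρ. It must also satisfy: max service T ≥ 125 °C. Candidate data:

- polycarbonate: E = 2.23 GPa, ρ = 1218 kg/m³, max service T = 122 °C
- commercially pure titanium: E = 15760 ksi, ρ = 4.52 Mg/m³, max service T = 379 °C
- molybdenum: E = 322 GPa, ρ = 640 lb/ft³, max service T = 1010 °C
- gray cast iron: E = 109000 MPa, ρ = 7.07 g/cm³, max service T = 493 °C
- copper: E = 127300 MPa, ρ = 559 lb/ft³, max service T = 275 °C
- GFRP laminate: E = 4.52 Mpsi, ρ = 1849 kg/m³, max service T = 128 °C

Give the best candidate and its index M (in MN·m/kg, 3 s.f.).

molybdenum, M = 31.4 MN·m/kg

Screen on constraints: max service T ≥ 125 °C. Survivors: commercially pure titanium, molybdenum, gray cast iron, copper, GFRP laminate.
After converting to SI:
  commercially pure titanium: E = 108.7 GPa, ρ = 4520 kg/m³
  molybdenum: E = 322.0 GPa, ρ = 10250 kg/m³
  gray cast iron: E = 109.0 GPa, ρ = 7070 kg/m³
  copper: E = 127.3 GPa, ρ = 8954 kg/m³
  GFRP laminate: E = 31.16 GPa, ρ = 1849 kg/m³
  molybdenum: M = 31.4 MN·m/kg
  commercially pure titanium: M = 24.0 MN·m/kg
  GFRP laminate: M = 16.9 MN·m/kg
  gray cast iron: M = 15.4 MN·m/kg
  copper: M = 14.2 MN·m/kg
Highest index: molybdenum.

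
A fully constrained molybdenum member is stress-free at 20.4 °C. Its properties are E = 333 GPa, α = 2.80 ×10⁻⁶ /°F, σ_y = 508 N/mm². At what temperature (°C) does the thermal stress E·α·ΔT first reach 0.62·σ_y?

α = 2.80×10⁻⁶/°F × 9/5 = 5.04×10⁻⁶/K.
σ_y = 508 N/mm² = 508.0 MPa.
E·α·ΔT = 315.0 MPa ⇒ ΔT = 315.0 / (333.0×10³ × 5.04×10⁻⁶) = 187.7 K.
T = 20.4 + 187.7 = 208.1 °C.

208 °C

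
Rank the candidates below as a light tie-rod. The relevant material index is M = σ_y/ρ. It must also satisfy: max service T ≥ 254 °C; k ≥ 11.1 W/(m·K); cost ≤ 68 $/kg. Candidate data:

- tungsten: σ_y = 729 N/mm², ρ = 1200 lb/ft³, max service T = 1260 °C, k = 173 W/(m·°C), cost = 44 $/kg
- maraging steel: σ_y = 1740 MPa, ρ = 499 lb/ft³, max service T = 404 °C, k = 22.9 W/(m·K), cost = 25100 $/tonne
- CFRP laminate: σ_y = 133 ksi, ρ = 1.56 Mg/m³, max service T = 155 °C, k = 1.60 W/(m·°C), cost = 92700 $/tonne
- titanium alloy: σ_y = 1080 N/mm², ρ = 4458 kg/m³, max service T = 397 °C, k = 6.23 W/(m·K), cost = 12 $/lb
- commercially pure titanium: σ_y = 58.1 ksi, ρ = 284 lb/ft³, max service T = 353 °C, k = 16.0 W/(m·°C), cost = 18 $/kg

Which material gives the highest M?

Screen on constraints: max service T ≥ 254 °C; k ≥ 11.1 W/(m·K); cost ≤ 68 $/kg. Survivors: tungsten, maraging steel, commercially pure titanium.
In SI units:
  tungsten: σ_y = 729.0 MPa, ρ = 19220 kg/m³
  maraging steel: σ_y = 1740 MPa, ρ = 7993 kg/m³
  commercially pure titanium: σ_y = 400.6 MPa, ρ = 4549 kg/m³
  maraging steel: M = 218 kN·m/kg
  commercially pure titanium: M = 88.1 kN·m/kg
  tungsten: M = 37.9 kN·m/kg
Maraging steel has the largest M.

maraging steel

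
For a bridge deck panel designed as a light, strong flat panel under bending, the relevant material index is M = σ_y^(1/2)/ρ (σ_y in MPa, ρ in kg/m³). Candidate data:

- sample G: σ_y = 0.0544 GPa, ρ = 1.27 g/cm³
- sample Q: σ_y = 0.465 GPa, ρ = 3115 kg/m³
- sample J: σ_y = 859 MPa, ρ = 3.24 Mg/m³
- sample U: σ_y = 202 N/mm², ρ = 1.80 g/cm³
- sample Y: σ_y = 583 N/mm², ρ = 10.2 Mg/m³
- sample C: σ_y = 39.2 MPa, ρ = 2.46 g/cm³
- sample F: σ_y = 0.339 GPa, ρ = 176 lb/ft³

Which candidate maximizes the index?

sample J

Convert each candidate to consistent units, then evaluate M:
  sample G: σ_y = 54.40 MPa, ρ = 1270 kg/m³
  sample Q: σ_y = 465.0 MPa, ρ = 3115 kg/m³
  sample J: σ_y = 859.0 MPa, ρ = 3240 kg/m³
  sample U: σ_y = 202.0 MPa, ρ = 1800 kg/m³
  sample Y: σ_y = 583.0 MPa, ρ = 10200 kg/m³
  sample C: σ_y = 39.20 MPa, ρ = 2460 kg/m³
  sample F: σ_y = 339.0 MPa, ρ = 2819 kg/m³
  sample J: M = 9.05×10⁻³
  sample U: M = 7.90×10⁻³
  sample Q: M = 6.92×10⁻³
  sample F: M = 6.53×10⁻³
  sample G: M = 5.81×10⁻³
  sample C: M = 2.55×10⁻³
  sample Y: M = 2.37×10⁻³
Sample J has the largest M.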